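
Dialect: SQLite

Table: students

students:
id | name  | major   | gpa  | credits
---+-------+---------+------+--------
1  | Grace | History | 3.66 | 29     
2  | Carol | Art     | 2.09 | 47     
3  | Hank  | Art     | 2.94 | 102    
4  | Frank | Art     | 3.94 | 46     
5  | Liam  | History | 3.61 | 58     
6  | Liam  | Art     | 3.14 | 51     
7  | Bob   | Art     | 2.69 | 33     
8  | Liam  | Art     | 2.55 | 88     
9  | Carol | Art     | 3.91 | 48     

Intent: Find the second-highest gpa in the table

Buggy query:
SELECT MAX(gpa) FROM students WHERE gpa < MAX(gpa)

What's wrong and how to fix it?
Bug: MAX(gpa) on the right of the comparison is an aggregate-in-WHERE error

Fix: Compute the overall MAX in a subquery, then take MAX of rows below it

Corrected query:
SELECT MAX(gpa) FROM students WHERE gpa < (SELECT MAX(gpa) FROM students)

Result:
MAX(gpa)
--------
3.91    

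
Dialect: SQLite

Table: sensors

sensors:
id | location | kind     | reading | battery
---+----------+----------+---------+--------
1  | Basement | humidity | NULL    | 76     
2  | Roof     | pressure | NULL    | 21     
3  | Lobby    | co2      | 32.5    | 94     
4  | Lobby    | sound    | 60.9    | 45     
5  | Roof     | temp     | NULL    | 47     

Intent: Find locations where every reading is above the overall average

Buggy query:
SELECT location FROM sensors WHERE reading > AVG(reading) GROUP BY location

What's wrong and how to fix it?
Bug: WHERE evaluates per row before aggregation, so AVG() is unavailable

Fix: Compute the overall average in a scalar subquery and compare each group's MIN against it in HAVING

Corrected query:
SELECT location FROM sensors GROUP BY location HAVING MIN(reading) > (SELECT AVG(reading) FROM sensors)

Result:
(no rows)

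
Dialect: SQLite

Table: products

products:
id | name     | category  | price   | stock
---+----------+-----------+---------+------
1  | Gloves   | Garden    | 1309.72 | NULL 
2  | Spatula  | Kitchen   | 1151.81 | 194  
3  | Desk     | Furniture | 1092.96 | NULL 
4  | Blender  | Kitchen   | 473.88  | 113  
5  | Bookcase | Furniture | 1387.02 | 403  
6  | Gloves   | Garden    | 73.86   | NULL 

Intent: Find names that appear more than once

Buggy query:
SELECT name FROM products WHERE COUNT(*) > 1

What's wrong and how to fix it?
Bug: WHERE can't reference COUNT(*); aggregates are computed after WHERE

Fix: Group first, then use HAVING for the count condition

Corrected query:
SELECT name FROM products GROUP BY name HAVING COUNT(*) > 1

Result:
name  
------
Gloves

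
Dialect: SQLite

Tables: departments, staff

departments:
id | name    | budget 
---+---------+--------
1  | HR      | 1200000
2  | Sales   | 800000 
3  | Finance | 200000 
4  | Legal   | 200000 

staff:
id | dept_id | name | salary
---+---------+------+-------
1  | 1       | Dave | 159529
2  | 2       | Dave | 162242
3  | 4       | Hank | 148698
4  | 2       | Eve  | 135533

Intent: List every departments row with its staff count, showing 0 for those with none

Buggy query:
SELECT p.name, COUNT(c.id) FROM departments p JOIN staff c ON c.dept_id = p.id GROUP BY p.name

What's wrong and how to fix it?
Bug: An inner join excludes parents with zero children

Fix: Use LEFT JOIN so parents without children still appear (COUNT(c.id) gives 0)

Corrected query:
SELECT p.name, COUNT(c.id) FROM departments p LEFT JOIN staff c ON c.dept_id = p.id GROUP BY p.name

Result:
name    | COUNT(c.id)
--------+------------
Finance | 0          
HR      | 1          
Legal   | 1          
Sales   | 2          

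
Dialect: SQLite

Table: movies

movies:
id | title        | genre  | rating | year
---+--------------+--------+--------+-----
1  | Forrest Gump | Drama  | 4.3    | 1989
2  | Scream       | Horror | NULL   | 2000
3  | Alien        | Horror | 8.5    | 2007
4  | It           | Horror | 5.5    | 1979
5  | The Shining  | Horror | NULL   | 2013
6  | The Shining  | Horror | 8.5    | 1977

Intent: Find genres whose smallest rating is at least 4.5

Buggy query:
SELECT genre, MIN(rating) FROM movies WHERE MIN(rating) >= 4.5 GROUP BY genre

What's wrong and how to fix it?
Bug: MIN() in WHERE is a misuse of aggregate

Fix: Use HAVING for the per-group MIN condition

Corrected query:
SELECT genre, MIN(rating) FROM movies GROUP BY genre HAVING MIN(rating) >= 4.5

Result:
genre  | MIN(rating)
-------+------------
Horror | 5.5        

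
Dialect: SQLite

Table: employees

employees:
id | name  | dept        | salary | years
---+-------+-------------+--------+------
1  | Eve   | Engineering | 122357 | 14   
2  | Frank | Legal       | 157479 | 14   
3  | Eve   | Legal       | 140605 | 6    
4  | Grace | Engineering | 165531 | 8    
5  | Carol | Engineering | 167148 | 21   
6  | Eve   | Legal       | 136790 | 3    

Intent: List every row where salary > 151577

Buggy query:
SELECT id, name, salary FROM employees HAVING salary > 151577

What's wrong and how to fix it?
Bug: HAVING filters the output of aggregation, but this query has no GROUP BY and no aggregate functions, so SQLite rejects it (HAVING clause on a non-aggregate query); the condition here is per row

Fix: Replace HAVING with WHERE since the condition applies to individual rows

Corrected query:
SELECT id, name, salary FROM employees WHERE salary > 151577

Result:
id | name  | salary
---+-------+-------
2  | Frank | 157479
4  | Grace | 165531
5  | Carol | 167148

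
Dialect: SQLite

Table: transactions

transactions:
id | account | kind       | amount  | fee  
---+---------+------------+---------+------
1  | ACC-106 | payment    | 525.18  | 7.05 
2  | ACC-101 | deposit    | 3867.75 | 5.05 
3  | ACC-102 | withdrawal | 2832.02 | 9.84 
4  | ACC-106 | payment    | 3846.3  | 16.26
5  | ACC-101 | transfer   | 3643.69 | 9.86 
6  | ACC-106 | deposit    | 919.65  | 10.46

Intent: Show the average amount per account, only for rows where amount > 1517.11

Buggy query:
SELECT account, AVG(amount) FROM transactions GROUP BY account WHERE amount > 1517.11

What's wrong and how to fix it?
Bug: Row-level WHERE must come before GROUP BY in the clause order

Fix: Move the WHERE clause before GROUP BY

Corrected query:
SELECT account, AVG(amount) FROM transactions WHERE amount > 1517.11 GROUP BY account

Result:
account | AVG(amount)
--------+------------
ACC-101 | 3755.72    
ACC-102 | 2832.02    
ACC-106 | 3846.3     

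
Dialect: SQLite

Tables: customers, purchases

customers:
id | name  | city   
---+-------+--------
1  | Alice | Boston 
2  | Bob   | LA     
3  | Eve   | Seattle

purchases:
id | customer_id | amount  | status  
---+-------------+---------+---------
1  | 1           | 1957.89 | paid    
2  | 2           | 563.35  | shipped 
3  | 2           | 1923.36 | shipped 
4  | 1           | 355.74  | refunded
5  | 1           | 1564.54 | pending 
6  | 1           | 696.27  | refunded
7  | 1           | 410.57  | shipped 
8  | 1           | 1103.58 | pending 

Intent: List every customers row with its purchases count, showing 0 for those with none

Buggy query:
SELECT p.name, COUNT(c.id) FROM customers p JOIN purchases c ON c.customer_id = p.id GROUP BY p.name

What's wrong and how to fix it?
Bug: INNER JOIN drops customers rows that have no matching purchases rows

Fix: Use LEFT JOIN so parents without children still appear (COUNT(c.id) gives 0)

Corrected query:
SELECT p.name, COUNT(c.id) FROM customers p LEFT JOIN purchases c ON c.customer_id = p.id GROUP BY p.name

Result:
name  | COUNT(c.id)
------+------------
Alice | 6          
Bob   | 2          
Eve   | 0          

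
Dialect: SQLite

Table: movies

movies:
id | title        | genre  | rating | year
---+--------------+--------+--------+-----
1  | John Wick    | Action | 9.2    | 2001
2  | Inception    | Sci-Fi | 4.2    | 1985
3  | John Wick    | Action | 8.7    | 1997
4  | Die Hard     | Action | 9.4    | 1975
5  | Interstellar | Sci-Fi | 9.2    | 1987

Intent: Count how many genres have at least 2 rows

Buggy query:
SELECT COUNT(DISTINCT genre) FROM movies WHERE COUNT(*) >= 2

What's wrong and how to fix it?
Bug: WHERE filters individual rows, not groups, so a group-level COUNT is invalid there

Fix: Use a subquery that GROUPs and filters with HAVING, then count its rows

Corrected query:
SELECT COUNT(*) FROM (SELECT genre FROM movies GROUP BY genre HAVING COUNT(*) >= 2)

Result:
COUNT(*)
--------
2       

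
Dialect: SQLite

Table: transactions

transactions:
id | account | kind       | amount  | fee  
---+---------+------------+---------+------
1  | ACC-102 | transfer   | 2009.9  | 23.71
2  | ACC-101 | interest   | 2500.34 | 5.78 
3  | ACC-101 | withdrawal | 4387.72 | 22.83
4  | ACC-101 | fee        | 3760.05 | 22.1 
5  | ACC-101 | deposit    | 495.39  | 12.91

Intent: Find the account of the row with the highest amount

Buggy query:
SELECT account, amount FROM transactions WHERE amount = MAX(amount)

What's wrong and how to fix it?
Bug: MAX(amount) is an aggregate and cannot be used directly in WHERE

Fix: Wrap MAX in a scalar subquery so WHERE compares against a single value

Corrected query:
SELECT account, amount FROM transactions WHERE amount = (SELECT MAX(amount) FROM transactions)

Result:
account | amount 
--------+--------
ACC-101 | 4387.72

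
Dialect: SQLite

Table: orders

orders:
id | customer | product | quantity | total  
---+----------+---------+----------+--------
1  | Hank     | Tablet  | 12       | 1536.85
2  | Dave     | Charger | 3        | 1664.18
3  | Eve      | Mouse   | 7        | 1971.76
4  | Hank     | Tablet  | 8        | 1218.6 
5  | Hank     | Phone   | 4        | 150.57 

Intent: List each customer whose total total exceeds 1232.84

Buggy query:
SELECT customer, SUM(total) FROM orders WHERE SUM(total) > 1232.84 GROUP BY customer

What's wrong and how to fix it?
Bug: WHERE runs before GROUP BY, so aggregates aren't available there

Fix: Use HAVING (which filters groups after aggregation) instead of WHERE

Corrected query:
SELECT customer, SUM(total) FROM orders GROUP BY customer HAVING SUM(total) > 1232.84

Result:
customer | SUM(total)
---------+-----------
Dave     | 1664.18   
Eve      | 1971.76   
Hank     | 2906.02   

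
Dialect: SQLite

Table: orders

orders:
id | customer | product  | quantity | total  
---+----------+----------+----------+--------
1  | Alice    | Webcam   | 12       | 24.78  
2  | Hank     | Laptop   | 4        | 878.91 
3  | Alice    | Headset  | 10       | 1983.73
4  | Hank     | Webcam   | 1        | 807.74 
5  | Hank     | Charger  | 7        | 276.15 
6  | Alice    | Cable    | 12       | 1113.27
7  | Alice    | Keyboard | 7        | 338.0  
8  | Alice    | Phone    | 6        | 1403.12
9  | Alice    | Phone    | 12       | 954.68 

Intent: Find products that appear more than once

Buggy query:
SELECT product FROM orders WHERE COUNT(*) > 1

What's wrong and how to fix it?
Bug: COUNT(*) is an aggregate and cannot be used in WHERE

Fix: GROUP BY product, then filter groups with HAVING COUNT(*) > 1

Corrected query:
SELECT product FROM orders GROUP BY product HAVING COUNT(*) > 1

Result:
product
-------
Phone  
Webcam 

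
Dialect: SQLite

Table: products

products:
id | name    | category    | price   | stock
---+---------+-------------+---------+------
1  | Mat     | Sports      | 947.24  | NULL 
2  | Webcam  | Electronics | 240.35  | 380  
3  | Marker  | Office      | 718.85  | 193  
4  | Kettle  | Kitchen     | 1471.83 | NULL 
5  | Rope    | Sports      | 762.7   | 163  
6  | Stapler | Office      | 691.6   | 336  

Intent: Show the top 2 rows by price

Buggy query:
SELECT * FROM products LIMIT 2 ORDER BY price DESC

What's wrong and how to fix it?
Bug: ORDER BY cannot follow LIMIT; LIMIT is the final clause

Fix: Sort with ORDER BY, then apply LIMIT

Corrected query:
SELECT * FROM products ORDER BY price DESC LIMIT 2

Result:
id | name   | category | price   | stock
---+--------+----------+---------+------
4  | Kettle | Kitchen  | 1471.83 | NULL 
1  | Mat    | Sports   | 947.24  | NULL 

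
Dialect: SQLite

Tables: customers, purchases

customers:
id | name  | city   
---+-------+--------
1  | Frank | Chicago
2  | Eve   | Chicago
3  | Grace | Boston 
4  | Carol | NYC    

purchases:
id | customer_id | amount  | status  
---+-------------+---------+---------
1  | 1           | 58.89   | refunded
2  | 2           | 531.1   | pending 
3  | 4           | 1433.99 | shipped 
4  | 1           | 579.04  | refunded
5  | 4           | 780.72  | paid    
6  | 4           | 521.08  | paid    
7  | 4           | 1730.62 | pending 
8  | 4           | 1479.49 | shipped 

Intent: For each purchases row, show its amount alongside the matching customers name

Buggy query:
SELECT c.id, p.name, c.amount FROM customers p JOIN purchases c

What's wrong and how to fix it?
Bug: JOIN with no ON clause produces a cartesian product; every purchases row pairs with every customers row

Fix: Specify the join condition linking the foreign key to the parent id

Corrected query:
SELECT c.id, p.name, c.amount FROM customers p JOIN purchases c ON c.customer_id = p.id

Result:
id | name  | amount 
---+-------+--------
1  | Frank | 58.89  
2  | Eve   | 531.1  
3  | Carol | 1433.99
4  | Frank | 579.04 
5  | Carol | 780.72 
6  | Carol | 521.08 
7  | Carol | 1730.62
8  | Carol | 1479.49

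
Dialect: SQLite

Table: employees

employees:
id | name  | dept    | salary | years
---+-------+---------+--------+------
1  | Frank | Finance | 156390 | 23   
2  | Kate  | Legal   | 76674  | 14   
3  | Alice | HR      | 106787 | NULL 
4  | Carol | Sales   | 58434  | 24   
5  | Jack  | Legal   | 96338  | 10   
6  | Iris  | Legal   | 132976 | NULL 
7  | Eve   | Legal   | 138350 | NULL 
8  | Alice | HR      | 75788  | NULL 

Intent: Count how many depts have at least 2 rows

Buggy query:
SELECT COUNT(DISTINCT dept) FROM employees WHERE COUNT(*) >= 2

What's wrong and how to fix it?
Bug: WHERE filters individual rows, not groups, so a group-level COUNT is invalid there

Fix: Use a subquery that GROUPs and filters with HAVING, then count its rows

Corrected query:
SELECT COUNT(*) FROM (SELECT dept FROM employees GROUP BY dept HAVING COUNT(*) >= 2)

Result:
COUNT(*)
--------
2       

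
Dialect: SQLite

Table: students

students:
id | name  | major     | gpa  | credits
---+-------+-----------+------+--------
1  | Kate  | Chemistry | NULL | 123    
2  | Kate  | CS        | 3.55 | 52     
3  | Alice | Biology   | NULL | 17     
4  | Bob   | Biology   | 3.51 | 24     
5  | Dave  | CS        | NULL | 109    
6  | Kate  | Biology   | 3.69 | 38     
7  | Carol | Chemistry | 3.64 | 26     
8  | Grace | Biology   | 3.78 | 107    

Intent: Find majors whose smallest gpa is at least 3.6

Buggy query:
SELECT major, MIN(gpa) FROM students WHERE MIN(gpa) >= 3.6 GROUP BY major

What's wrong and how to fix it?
Bug: MIN() in WHERE is a misuse of aggregate

Fix: Replace WHERE with HAVING after the GROUP BY

Corrected query:
SELECT major, MIN(gpa) FROM students GROUP BY major HAVING MIN(gpa) >= 3.6

Result:
major     | MIN(gpa)
----------+---------
Chemistry | 3.64    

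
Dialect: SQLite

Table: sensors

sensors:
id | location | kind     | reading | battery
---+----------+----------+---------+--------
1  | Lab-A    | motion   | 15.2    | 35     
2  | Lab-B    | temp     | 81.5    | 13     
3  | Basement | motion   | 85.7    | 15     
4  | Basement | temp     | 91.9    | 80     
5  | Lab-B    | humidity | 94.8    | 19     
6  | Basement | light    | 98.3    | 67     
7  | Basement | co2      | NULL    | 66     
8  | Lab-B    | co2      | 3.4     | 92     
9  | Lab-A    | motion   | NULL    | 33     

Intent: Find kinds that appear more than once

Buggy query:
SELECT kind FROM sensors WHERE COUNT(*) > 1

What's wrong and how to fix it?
Bug: COUNT(*) is an aggregate and cannot be used in WHERE

Fix: GROUP BY kind, then filter groups with HAVING COUNT(*) > 1

Corrected query:
SELECT kind FROM sensors GROUP BY kind HAVING COUNT(*) > 1

Result:
kind  
------
co2   
motion
temp  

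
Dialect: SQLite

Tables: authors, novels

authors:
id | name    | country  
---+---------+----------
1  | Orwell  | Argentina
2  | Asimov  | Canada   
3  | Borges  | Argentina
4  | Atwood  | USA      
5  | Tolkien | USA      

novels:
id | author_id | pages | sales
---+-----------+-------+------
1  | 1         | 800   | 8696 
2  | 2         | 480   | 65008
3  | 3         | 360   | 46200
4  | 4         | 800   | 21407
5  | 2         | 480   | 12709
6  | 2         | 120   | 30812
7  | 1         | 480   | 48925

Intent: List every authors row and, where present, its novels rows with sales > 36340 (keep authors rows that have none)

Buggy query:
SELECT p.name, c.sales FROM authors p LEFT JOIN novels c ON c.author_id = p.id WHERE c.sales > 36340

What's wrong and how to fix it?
Bug: A WHERE condition on the right-hand table after LEFT JOIN drops unmatched parents

Fix: Put 'c.sales > 36340' in the JOIN's ON clause instead of WHERE

Corrected query:
SELECT p.name, c.sales FROM authors p LEFT JOIN novels c ON c.author_id = p.id AND c.sales > 36340

Result:
name    | sales
--------+------
Orwell  | 48925
Asimov  | 65008
Borges  | 46200
Atwood  | NULL 
Tolkien | NULL 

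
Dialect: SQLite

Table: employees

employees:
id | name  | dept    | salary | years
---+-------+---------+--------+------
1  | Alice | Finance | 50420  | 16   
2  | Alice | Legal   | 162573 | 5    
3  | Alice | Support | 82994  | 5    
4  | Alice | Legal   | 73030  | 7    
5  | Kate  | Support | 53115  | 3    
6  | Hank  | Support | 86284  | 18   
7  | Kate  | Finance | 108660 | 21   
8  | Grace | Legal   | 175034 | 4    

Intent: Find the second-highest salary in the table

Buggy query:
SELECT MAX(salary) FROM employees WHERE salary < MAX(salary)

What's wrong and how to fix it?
Bug: MAX(salary) on the right of the comparison is an aggregate-in-WHERE error

Fix: Compute the overall MAX in a subquery, then take MAX of rows below it

Corrected query:
SELECT MAX(salary) FROM employees WHERE salary < (SELECT MAX(salary) FROM employees)

Result:
MAX(salary)
-----------
162573     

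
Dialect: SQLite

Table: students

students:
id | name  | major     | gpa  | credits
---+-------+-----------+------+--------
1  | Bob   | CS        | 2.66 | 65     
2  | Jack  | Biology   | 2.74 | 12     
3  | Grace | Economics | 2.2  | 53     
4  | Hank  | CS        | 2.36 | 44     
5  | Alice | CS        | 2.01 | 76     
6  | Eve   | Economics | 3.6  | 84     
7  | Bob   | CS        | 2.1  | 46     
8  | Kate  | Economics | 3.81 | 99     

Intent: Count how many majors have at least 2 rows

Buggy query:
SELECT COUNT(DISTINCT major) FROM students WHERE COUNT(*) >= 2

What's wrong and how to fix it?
Bug: WHERE filters individual rows, not groups, so a group-level COUNT is invalid there

Fix: Use a subquery that GROUPs and filters with HAVING, then count its rows

Corrected query:
SELECT COUNT(*) FROM (SELECT major FROM students GROUP BY major HAVING COUNT(*) >= 2)

Result:
COUNT(*)
--------
2       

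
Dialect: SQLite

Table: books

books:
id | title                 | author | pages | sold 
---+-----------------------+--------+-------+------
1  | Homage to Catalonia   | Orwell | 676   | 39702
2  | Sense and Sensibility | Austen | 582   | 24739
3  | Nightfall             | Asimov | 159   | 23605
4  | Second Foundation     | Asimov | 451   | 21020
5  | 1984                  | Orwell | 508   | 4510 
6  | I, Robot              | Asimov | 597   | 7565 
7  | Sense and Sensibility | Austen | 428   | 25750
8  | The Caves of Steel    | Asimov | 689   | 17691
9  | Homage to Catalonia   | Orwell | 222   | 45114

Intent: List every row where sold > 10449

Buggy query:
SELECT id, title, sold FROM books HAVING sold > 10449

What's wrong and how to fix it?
Bug: This is a non-aggregate query (no GROUP BY, no aggregates), so in SQLite the HAVING clause is invalid here; a row-level condition belongs in WHERE

Fix: Replace HAVING with WHERE since the condition applies to individual rows

Corrected query:
SELECT id, title, sold FROM books WHERE sold > 10449

Result:
id | title                 | sold 
---+-----------------------+------
1  | Homage to Catalonia   | 39702
2  | Sense and Sensibility | 24739
3  | Nightfall             | 23605
4  | Second Foundation     | 21020
7  | Sense and Sensibility | 25750
8  | The Caves of Steel    | 17691
9  | Homage to Catalonia   | 45114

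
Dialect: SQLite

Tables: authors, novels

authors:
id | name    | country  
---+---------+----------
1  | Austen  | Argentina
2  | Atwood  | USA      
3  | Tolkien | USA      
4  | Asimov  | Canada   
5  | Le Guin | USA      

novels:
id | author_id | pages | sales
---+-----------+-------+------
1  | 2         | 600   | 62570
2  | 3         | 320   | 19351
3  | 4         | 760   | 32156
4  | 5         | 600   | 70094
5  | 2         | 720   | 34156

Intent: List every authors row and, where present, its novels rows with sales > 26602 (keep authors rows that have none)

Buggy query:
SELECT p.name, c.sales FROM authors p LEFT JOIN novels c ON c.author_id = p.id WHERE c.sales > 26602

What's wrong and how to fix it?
Bug: A WHERE condition on the right-hand table after LEFT JOIN drops unmatched parents

Fix: Move the right-table condition into the ON clause so unmatched parents are kept

Corrected query:
SELECT p.name, c.sales FROM authors p LEFT JOIN novels c ON c.author_id = p.id AND c.sales > 26602

Result:
name    | sales
--------+------
Austen  | NULL 
Atwood  | 34156
Atwood  | 62570
Tolkien | NULL 
Asimov  | 32156
Le Guin | 70094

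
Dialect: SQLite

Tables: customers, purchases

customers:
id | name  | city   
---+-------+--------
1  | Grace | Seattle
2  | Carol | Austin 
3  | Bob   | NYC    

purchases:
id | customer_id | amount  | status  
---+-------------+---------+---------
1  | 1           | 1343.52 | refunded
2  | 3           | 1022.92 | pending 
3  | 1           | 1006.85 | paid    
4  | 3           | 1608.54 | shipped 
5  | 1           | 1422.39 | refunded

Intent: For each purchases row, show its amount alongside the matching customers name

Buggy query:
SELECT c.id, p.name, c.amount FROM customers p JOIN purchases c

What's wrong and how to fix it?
Bug: Missing join condition: each purchases row is matched to all customers rows instead of just its own

Fix: Add ON c.customer_id = p.id to the JOIN

Corrected query:
SELECT c.id, p.name, c.amount FROM customers p JOIN purchases c ON c.customer_id = p.id

Result:
id | name  | amount 
---+-------+--------
1  | Grace | 1343.52
2  | Bob   | 1022.92
3  | Grace | 1006.85
4  | Bob   | 1608.54
5  | Grace | 1422.39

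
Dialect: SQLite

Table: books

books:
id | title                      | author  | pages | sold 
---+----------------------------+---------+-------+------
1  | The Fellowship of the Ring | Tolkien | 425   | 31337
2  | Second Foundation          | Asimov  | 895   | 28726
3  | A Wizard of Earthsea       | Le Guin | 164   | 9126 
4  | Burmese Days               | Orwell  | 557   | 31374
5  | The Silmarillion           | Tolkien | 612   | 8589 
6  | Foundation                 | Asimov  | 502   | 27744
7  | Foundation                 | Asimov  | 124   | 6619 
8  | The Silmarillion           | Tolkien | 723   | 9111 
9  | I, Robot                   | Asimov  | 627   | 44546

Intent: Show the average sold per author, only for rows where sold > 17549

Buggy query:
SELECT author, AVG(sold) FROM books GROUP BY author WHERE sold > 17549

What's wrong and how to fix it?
Bug: WHERE cannot follow GROUP BY

Fix: Place WHERE between FROM and GROUP BY

Corrected query:
SELECT author, AVG(sold) FROM books WHERE sold > 17549 GROUP BY author

Result:
author  | AVG(sold)
--------+----------
Asimov  | 33672    
Orwell  | 31374    
Tolkien | 31337    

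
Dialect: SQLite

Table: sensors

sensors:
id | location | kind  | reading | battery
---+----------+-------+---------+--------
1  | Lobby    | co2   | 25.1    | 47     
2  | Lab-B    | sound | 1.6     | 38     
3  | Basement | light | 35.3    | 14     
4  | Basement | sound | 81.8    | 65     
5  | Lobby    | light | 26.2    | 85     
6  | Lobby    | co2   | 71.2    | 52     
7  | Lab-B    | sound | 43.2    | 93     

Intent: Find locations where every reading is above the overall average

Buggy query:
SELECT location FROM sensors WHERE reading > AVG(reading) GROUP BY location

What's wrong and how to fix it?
Bug: WHERE evaluates per row before aggregation, so AVG() is unavailable

Fix: Compute the overall average in a scalar subquery and compare each group's MIN against it in HAVING

Corrected query:
SELECT location FROM sensors GROUP BY location HAVING MIN(reading) > (SELECT AVG(reading) FROM sensors)

Result:
(no rows)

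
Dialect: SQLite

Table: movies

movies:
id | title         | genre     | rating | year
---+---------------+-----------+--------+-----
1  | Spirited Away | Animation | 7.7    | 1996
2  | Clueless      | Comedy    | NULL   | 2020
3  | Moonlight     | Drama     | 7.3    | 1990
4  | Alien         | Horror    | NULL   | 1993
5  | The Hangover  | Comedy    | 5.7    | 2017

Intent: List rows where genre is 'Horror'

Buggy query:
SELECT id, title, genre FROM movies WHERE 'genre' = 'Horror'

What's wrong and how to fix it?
Bug: 'genre' in single quotes is a string literal, not the column; the comparison is literal-vs-literal and never true

Fix: Remove the quotes around the column name (or use double quotes for an identifier)

Corrected query:
SELECT id, title, genre FROM movies WHERE genre = 'Horror'

Result:
id | title | genre 
---+-------+-------
4  | Alien | Horror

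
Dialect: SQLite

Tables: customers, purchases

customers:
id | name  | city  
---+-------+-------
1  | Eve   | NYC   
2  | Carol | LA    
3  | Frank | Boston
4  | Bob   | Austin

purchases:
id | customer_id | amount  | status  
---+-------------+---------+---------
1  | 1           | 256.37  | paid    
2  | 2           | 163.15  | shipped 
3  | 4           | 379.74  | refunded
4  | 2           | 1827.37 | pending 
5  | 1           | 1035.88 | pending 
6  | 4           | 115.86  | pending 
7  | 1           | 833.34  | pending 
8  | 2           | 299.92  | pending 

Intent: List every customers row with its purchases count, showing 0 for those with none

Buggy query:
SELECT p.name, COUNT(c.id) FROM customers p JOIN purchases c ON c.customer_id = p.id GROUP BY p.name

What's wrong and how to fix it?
Bug: INNER JOIN drops customers rows that have no matching purchases rows

Fix: Use LEFT JOIN so parents without children still appear (COUNT(c.id) gives 0)

Corrected query:
SELECT p.name, COUNT(c.id) FROM customers p LEFT JOIN purchases c ON c.customer_id = p.id GROUP BY p.name

Result:
name  | COUNT(c.id)
------+------------
Bob   | 2          
Carol | 3          
Eve   | 3          
Frank | 0          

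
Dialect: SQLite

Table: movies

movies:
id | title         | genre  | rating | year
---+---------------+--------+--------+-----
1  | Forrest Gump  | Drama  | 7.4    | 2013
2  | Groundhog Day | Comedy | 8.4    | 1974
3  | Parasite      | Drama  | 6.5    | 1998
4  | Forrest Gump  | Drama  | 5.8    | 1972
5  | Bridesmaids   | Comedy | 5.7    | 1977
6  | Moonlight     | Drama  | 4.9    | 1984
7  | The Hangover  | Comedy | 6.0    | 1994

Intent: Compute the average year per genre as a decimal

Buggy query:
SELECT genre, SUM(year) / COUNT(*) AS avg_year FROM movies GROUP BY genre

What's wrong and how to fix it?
Bug: Both operands are integers, so '/' performs integer division and truncates

Fix: Cast one side to REAL so the division keeps the fractional part

Corrected query:
SELECT genre, SUM(year) * 1.0 / COUNT(*) AS avg_year FROM movies GROUP BY genre

Result:
genre  | avg_year   
-------+------------
Comedy | 1981.666667
Drama  | 1991.75    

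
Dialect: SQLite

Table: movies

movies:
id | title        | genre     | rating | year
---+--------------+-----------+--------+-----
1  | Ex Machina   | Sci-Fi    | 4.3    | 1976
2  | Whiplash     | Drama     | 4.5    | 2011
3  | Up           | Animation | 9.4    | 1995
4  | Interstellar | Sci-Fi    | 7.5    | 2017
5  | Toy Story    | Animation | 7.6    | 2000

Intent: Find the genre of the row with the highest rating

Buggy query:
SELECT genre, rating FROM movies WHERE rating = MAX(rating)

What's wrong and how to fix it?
Bug: WHERE is evaluated per row; an aggregate over the whole table isn't defined there

Fix: Wrap MAX in a scalar subquery so WHERE compares against a single value

Corrected query:
SELECT genre, rating FROM movies WHERE rating = (SELECT MAX(rating) FROM movies)

Result:
genre     | rating
----------+-------
Animation | 9.4   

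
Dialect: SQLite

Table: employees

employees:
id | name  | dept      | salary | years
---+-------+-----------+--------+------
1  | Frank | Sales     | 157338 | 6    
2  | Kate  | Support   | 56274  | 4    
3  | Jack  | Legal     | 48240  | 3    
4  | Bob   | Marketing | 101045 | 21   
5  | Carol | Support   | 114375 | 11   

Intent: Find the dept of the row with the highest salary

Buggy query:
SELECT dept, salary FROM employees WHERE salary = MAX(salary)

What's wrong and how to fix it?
Bug: MAX(salary) is an aggregate and cannot be used directly in WHERE

Fix: Wrap MAX in a scalar subquery so WHERE compares against a single value

Corrected query:
SELECT dept, salary FROM employees WHERE salary = (SELECT MAX(salary) FROM employees)

Result:
dept  | salary
------+-------
Sales | 157338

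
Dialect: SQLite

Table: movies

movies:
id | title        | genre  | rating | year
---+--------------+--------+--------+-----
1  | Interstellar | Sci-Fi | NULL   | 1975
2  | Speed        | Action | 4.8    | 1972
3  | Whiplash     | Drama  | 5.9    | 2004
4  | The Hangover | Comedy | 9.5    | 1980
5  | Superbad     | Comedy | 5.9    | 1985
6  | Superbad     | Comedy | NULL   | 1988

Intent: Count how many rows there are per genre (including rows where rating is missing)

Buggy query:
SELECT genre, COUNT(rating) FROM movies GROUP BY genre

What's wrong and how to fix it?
Bug: COUNT(rating) skips NULLs, so groups with missing rating are undercounted

Fix: Replace COUNT(rating) with COUNT(*)

Corrected query:
SELECT genre, COUNT(*) FROM movies GROUP BY genre

Result:
genre  | COUNT(*)
-------+---------
Action | 1       
Comedy | 3       
Drama  | 1       
Sci-Fi | 1       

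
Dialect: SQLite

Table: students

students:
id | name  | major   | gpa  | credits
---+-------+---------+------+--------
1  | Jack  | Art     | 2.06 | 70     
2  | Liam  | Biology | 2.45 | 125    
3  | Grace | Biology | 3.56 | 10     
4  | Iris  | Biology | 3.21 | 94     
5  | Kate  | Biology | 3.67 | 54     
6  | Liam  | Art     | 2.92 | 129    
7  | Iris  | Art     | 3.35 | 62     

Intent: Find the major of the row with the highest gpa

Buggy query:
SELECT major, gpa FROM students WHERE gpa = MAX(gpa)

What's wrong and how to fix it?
Bug: MAX(gpa) is an aggregate and cannot be used directly in WHERE

Fix: Wrap MAX in a scalar subquery so WHERE compares against a single value

Corrected query:
SELECT major, gpa FROM students WHERE gpa = (SELECT MAX(gpa) FROM students)

Result:
major   | gpa 
--------+-----
Biology | 3.67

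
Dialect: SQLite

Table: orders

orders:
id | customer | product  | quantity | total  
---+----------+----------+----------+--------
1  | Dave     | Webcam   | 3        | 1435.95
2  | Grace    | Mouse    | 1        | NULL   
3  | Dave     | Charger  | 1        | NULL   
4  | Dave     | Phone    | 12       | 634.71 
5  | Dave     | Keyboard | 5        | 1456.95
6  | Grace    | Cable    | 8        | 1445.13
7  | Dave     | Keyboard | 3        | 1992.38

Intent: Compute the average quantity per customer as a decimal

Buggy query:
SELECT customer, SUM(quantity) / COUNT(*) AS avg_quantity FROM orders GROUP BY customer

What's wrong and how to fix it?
Bug: SUM(quantity) and COUNT(*) are both integers; the division truncates the fractional part

Fix: Multiply by 1.0 (or CAST to REAL) to force floating-point division

Corrected query:
SELECT customer, SUM(quantity) * 1.0 / COUNT(*) AS avg_quantity FROM orders GROUP BY customer

Result:
customer | avg_quantity
---------+-------------
Dave     | 4.8         
Grace    | 4.5         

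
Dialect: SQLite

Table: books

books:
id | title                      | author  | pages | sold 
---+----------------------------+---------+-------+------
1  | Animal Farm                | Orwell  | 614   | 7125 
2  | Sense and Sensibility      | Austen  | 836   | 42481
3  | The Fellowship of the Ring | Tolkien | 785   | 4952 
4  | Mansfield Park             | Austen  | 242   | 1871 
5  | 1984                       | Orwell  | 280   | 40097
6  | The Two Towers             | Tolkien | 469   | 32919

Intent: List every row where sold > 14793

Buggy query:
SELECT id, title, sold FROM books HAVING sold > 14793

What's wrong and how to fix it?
Bug: This is a non-aggregate query (no GROUP BY, no aggregates), so in SQLite the HAVING clause is invalid here; a row-level condition belongs in WHERE

Fix: Replace HAVING with WHERE since the condition applies to individual rows

Corrected query:
SELECT id, title, sold FROM books WHERE sold > 14793

Result:
id | title                 | sold 
---+-----------------------+------
2  | Sense and Sensibility | 42481
5  | 1984                  | 40097
6  | The Two Towers        | 32919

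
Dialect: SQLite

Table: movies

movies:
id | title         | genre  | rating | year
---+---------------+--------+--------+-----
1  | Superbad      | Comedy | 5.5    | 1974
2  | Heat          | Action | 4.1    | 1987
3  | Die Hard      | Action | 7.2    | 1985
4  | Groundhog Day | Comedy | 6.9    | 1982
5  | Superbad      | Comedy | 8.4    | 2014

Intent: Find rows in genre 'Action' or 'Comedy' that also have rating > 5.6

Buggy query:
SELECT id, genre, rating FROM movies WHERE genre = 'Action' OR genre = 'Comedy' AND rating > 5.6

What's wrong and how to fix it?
Bug: Without parentheses, AND is evaluated before OR, so the rating filter only applies to the 'Comedy' branch

Fix: Group the OR with parentheses (or use IN), then AND the threshold

Corrected query:
SELECT id, genre, rating FROM movies WHERE (genre = 'Action' OR genre = 'Comedy') AND rating > 5.6

Result:
id | genre  | rating
---+--------+-------
3  | Action | 7.2   
4  | Comedy | 6.9   
5  | Comedy | 8.4   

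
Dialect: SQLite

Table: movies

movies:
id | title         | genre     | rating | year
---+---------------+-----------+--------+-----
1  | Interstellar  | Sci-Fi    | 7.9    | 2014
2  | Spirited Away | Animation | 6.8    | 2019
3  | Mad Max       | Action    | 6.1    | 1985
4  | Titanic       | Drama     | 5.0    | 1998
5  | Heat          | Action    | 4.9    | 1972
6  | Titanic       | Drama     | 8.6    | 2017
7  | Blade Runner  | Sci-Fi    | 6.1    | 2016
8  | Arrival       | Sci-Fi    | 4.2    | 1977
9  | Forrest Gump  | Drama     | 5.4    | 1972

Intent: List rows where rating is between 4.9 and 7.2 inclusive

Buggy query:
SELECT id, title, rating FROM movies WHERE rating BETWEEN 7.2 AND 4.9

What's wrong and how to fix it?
Bug: The bounds are reversed; BETWEEN a AND b requires a <= b to match anything

Fix: Swap the bounds so the smaller value comes first

Corrected query:
SELECT id, title, rating FROM movies WHERE rating BETWEEN 4.9 AND 7.2

Result:
id | title         | rating
---+---------------+-------
2  | Spirited Away | 6.8   
3  | Mad Max       | 6.1   
4  | Titanic       | 5     
5  | Heat          | 4.9   
7  | Blade Runner  | 6.1   
9  | Forrest Gump  | 5.4   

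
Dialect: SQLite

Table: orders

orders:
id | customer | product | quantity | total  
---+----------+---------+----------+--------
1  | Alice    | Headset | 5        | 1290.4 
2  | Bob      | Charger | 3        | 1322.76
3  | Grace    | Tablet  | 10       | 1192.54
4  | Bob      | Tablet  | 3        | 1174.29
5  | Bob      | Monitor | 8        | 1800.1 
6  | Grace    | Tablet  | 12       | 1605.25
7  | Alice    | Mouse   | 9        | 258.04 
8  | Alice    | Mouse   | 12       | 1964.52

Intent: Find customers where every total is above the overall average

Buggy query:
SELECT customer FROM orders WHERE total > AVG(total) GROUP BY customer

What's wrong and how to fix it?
Bug: WHERE evaluates per row before aggregation, so AVG() is unavailable

Fix: Compute the overall average in a scalar subquery and compare each group's MIN against it in HAVING

Corrected query:
SELECT customer FROM orders GROUP BY customer HAVING MIN(total) > (SELECT AVG(total) FROM orders)

Result:
(no rows)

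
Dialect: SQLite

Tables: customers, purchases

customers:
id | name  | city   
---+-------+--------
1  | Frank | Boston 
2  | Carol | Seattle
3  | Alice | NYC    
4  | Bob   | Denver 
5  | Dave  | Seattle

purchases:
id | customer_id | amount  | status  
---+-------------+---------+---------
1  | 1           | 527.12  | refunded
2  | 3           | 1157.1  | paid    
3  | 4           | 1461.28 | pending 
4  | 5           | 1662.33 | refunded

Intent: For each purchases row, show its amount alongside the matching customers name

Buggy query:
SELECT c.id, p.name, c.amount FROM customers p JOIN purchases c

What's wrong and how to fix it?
Bug: JOIN with no ON clause produces a cartesian product; every purchases row pairs with every customers row

Fix: Add ON c.customer_id = p.id to the JOIN

Corrected query:
SELECT c.id, p.name, c.amount FROM customers p JOIN purchases c ON c.customer_id = p.id

Result:
id | name  | amount 
---+-------+--------
1  | Frank | 527.12 
2  | Alice | 1157.1 
3  | Bob   | 1461.28
4  | Dave  | 1662.33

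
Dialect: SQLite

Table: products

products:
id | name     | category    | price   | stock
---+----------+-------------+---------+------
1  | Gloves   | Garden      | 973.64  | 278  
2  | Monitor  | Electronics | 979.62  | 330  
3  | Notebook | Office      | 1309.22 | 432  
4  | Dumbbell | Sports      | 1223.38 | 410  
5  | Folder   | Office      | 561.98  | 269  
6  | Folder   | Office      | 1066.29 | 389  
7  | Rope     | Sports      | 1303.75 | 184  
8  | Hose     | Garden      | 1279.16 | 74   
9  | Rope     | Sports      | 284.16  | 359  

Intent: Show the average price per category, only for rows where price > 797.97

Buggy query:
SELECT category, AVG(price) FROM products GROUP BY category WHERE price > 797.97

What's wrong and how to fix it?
Bug: Row-level WHERE must come before GROUP BY in the clause order

Fix: Move the WHERE clause before GROUP BY

Corrected query:
SELECT category, AVG(price) FROM products WHERE price > 797.97 GROUP BY category

Result:
category    | AVG(price)
------------+-----------
Electronics | 979.62    
Garden      | 1126.4    
Office      | 1187.755  
Sports      | 1263.565  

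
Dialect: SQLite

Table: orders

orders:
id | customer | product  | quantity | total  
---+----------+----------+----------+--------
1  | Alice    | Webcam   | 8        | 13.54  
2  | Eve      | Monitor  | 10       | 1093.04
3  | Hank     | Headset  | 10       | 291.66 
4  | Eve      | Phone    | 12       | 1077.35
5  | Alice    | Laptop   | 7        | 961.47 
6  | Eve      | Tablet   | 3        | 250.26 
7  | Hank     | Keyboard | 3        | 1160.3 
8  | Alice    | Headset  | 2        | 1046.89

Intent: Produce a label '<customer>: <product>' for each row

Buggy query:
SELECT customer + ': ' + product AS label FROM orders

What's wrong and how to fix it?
Bug: '+' is numeric addition; on text columns SQLite converts them to 0 instead of concatenating

Fix: Use the || operator for string concatenation

Corrected query:
SELECT customer || ': ' || product AS label FROM orders

Result:
label         
--------------
Alice: Webcam 
Eve: Monitor  
Hank: Headset 
Eve: Phone    
Alice: Laptop 
Eve: Tablet   
Hank: Keyboard
Alice: Headset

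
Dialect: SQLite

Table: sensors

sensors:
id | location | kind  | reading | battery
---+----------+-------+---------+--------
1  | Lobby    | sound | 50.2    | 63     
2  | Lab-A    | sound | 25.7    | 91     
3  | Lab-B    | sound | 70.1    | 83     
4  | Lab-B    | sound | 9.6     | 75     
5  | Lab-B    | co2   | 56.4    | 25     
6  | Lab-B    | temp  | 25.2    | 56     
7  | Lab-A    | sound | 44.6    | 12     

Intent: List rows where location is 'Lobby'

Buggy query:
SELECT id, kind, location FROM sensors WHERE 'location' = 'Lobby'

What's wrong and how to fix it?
Bug: 'location' in single quotes is a string literal, not the column; the comparison is literal-vs-literal and never true

Fix: Reference the column as location without single quotes

Corrected query:
SELECT id, kind, location FROM sensors WHERE location = 'Lobby'

Result:
id | kind  | location
---+-------+---------
1  | sound | Lobby   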